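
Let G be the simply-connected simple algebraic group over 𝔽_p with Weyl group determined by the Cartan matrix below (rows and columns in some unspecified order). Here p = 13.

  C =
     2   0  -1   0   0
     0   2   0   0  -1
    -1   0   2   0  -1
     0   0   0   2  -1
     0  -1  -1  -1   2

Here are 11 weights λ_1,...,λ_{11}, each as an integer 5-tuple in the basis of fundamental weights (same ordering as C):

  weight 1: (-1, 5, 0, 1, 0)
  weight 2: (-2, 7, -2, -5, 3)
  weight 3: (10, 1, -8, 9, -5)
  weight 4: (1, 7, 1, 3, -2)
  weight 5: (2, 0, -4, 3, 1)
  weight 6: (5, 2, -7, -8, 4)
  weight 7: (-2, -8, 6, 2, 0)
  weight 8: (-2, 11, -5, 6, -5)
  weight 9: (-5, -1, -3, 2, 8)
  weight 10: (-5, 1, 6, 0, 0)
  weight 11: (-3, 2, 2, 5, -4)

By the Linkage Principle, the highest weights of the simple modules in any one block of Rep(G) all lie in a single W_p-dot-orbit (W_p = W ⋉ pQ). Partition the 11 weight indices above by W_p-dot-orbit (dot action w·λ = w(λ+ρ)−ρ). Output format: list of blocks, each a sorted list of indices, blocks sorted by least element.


C ↔ D_5 under row/col permutation; |W(D_5)| = 1920.

Ā_13 reps of the 11 weights (D_5, coords as presented):

  λ_1 → (0, 6, 1, 2, 1);  λ_2 → (0, 6, 1, 2, 1);  λ_3 → (0, 6, 1, 2, 1);  λ_4 → (0, 6, 1, 2, 1);  λ_5 → (0, 0, 2, 3, 1);  λ_6 → (2, 5, 0, 1, 0);  λ_7 → (1, 1, 0, 3, 3);  λ_8 → (4, 2, 1, 1, 1);  λ_9 → (0, 0, 2, 3, 1);  λ_10 → (4, 2, 1, 1, 1);  λ_11 → (0, 0, 2, 3, 1)

These 11 weights hit 5 W_13-dot-orbits; sizes (4, 3, 1, 1, 2):

[[1, 2, 3, 4], [5, 9, 11], [6], [7], [8, 10]]


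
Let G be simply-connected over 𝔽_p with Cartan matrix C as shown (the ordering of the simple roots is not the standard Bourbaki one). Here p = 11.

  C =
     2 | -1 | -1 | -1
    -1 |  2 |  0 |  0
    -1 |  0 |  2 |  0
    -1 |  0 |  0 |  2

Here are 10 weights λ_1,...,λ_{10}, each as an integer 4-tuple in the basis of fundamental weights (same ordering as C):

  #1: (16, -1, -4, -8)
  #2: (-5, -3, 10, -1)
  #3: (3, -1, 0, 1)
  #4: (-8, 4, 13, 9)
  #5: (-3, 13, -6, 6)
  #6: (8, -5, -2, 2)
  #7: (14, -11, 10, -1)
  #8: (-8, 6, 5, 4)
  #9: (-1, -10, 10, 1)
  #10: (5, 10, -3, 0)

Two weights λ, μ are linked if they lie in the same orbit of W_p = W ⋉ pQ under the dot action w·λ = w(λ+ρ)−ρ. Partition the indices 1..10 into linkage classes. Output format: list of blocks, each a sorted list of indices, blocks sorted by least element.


Type D_4, rank 4, |W|=192; reorder rows/cols to standard.

W_11-reps of the 10 weights in Ā_11 (same 4-coord order as C):

  [1] (1, 3, 0, 2);  [2] (4, 0, 1, 2);  [3] (4, 0, 1, 2);  [4] (1, 3, 0, 2);  [5] (1, 3, 0, 2);  [6] (1, 3, 0, 2);  [7] (4, 0, 1, 2);  [8] (4, 0, 1, 2);  [9] (0, 0, 2, 7);  [10] (4, 0, 1, 2)

These 10 weights hit 3 W_11-dot-orbits; sizes (4, 5, 1):

[[1, 4, 5, 6], [2, 3, 7, 8, 10], [9]]


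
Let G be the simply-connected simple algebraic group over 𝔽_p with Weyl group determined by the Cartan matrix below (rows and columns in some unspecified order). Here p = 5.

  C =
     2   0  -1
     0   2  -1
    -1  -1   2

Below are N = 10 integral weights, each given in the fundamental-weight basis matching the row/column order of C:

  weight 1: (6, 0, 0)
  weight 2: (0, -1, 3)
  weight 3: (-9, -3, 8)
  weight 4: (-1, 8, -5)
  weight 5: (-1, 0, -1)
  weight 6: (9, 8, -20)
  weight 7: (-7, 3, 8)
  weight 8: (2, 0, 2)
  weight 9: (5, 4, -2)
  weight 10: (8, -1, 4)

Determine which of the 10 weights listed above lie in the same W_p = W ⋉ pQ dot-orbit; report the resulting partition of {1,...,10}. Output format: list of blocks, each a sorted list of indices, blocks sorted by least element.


C ↔ A_3 under row/col permutation; |W(A_3)| = 24.

Folding the 10 weights λ_j+ρ into Ā_5 (reps in the given 3-coord order):

  1: (1, 1, 2) · 2: (1, 0, 4) · 3: (1, 1, 2) · 4: (0, 1, 0) · 5: (0, 1, 0) · 6: (0, 1, 0) · 7: (1, 1, 2) · 8: (1, 1, 2) · 9: (0, 1, 0) · 10: (0, 1, 0)

The 10 indices split into 3 linkage classes (same alcove rep ⇔ same W_5-dot-orbit):

[[1, 3, 7, 8], [2], [4, 5, 6, 9, 10]]


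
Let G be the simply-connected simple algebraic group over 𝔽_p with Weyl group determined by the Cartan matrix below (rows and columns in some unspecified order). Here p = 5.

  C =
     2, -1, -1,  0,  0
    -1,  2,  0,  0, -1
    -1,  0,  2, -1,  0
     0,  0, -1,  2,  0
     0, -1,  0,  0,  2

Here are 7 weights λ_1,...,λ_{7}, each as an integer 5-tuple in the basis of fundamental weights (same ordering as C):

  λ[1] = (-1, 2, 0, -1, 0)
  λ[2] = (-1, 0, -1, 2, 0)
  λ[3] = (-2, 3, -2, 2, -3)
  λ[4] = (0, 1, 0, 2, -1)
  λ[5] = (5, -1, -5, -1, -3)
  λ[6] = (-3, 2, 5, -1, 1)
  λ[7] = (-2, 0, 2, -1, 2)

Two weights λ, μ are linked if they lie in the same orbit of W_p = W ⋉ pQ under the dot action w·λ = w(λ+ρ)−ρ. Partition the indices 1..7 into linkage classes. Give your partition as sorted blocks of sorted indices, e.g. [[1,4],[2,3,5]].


Cartan matrix: type A_5 (|W|=720); un-permuting the 5 rows.

W_5-reps of the 7 weights in Ā_5 (same 5-coord order as C):

  λ_1 → (0, 3, 1, 0, 1);  λ_2 → (0, 1, 0, 3, 1);  λ_3 → (1, 0, 1, 1, 2);  λ_4 → (1, 0, 1, 1, 2);  λ_5 → (0, 1, 0, 3, 1);  λ_6 → (1, 0, 0, 2, 1);  λ_7 → (1, 0, 1, 1, 2)

These 7 weights hit 4 W_5-dot-orbits; sizes (1, 2, 3, 1):

[[1], [2, 5], [3, 4, 7], [6]]


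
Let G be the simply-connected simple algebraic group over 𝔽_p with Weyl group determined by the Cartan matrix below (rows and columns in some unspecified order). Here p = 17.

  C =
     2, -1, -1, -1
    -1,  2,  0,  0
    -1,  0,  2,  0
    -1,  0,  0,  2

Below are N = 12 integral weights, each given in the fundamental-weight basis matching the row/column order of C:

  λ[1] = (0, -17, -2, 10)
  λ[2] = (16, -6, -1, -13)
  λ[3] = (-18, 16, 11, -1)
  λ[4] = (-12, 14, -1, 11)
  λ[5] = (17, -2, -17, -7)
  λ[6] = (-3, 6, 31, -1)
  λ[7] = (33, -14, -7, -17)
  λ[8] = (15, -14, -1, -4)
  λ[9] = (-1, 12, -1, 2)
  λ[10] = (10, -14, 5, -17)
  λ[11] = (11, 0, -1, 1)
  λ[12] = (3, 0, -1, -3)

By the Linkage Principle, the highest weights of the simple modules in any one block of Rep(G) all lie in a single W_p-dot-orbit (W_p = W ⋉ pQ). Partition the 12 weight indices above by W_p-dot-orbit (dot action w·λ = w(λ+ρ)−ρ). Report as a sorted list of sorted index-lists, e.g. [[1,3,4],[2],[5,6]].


Cartan matrix: type D_4 (|W|=192); un-permuting the 4 rows.

Each λ_j+ρ reduced to Ā_17; 4-tuples below use C's row order:

  λ_1 → (0, 4, 11, 1) · λ_2 → (0, 5, 0, 12) · λ_3 → (0, 5, 0, 12) · λ_4 → (0, 4, 11, 1) · λ_5 → (0, 4, 11, 1) · λ_6 → (2, 1, 0, 2) · λ_7 → (0, 4, 11, 1) · λ_8 → (0, 13, 0, 3) · λ_9 → (0, 13, 0, 3) · λ_10 → (0, 4, 11, 1) · λ_11 → (2, 1, 0, 2) · λ_12 → (2, 1, 0, 2)

4 distinct reps among the 12 weights ⇒ 4 W_17-linkage classes:

[[1, 4, 5, 7, 10], [2, 3], [6, 11, 12], [8, 9]]


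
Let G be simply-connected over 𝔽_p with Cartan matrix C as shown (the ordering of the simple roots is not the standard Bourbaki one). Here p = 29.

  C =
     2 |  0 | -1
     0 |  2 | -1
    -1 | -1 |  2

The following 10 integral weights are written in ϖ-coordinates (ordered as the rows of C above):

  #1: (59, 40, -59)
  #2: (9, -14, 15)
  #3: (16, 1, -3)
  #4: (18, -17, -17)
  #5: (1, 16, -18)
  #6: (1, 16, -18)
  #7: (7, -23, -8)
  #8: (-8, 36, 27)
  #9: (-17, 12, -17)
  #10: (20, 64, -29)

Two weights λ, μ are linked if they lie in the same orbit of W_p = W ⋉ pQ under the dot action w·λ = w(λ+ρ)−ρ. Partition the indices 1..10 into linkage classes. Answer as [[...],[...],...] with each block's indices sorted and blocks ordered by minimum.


Cartan matrix: type A_3 (|W|=24); un-permuting the 3 rows.

Each λ_j+ρ reduced to Ā_29; 3-tuples below use C's row order:

  [1] (15, 0, 2);  [2] (10, 13, 3);  [3] (15, 0, 2);  [4] (10, 13, 3);  [5] (15, 0, 2);  [6] (15, 0, 2);  [7] (21, 7, 1);  [8] (21, 7, 1);  [9] (10, 13, 3);  [10] (21, 7, 1)

These 10 weights hit 3 W_29-dot-orbits; sizes (4, 3, 3):

[[1, 3, 5, 6], [2, 4, 9], [7, 8, 10]]


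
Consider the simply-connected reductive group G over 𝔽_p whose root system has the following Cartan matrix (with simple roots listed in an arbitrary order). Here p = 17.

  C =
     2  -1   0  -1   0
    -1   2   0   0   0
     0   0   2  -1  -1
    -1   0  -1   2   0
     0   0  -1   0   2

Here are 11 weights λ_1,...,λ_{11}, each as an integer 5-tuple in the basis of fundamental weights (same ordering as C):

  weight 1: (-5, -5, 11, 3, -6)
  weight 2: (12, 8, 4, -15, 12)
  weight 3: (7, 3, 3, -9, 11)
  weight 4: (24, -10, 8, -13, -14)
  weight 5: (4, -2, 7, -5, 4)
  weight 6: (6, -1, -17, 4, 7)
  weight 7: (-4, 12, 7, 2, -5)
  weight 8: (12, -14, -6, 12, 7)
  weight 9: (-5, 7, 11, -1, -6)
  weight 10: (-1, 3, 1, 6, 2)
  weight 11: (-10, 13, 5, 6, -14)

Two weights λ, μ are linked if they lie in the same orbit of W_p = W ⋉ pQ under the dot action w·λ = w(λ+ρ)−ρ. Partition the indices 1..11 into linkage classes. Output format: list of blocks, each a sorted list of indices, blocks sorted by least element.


C ↔ A_5 under row/col permutation; |W(A_5)| = 720.

Alcove-folded reps (p=17, 11 weights, presented ϖ-order):

    [1] (0, 4, 3, 4, 5)
    [2] (0, 1, 4, 4, 5)
    [3] (0, 1, 4, 4, 5)
    [4] (0, 1, 4, 4, 5)
    [5] (0, 1, 4, 4, 5)
    [6] (0, 4, 3, 4, 5)
    [7] (3, 6, 4, 0, 0)
    [8] (0, 1, 4, 4, 5)
    [9] (0, 4, 3, 4, 5)
    [10] (0, 4, 2, 7, 3)
    [11] (0, 4, 2, 7, 3)

4 distinct reps among the 11 weights ⇒ 4 W_17-linkage classes:

[[1, 6, 9], [2, 3, 4, 5, 8], [7], [10, 11]]


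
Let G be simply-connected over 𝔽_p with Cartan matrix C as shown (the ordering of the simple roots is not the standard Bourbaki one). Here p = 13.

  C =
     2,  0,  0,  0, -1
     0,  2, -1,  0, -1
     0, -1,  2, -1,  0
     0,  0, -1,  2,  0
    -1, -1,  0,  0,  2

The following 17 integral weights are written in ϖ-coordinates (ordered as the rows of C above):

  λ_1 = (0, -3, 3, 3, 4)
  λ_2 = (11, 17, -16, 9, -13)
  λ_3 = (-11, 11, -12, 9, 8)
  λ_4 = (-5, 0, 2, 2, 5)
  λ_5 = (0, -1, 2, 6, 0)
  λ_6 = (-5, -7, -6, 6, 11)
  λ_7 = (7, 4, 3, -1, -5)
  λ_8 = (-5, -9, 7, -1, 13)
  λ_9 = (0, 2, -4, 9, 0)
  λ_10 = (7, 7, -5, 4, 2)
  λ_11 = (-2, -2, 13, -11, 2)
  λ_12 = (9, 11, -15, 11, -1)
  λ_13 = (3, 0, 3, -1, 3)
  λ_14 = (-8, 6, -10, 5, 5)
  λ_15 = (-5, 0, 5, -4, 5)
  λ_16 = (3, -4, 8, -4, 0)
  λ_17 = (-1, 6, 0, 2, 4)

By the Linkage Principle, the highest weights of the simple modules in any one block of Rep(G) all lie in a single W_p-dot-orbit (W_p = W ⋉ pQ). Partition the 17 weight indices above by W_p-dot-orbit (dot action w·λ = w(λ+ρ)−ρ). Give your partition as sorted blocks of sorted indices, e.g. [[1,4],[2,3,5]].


Root system A_5: the 5×5 matrix C matches after relabeling.

Alcove-folded reps (p=13, 17 weights, presented ϖ-order):

  λ_1+ρ ↦ (1, 2, 2, 4, 3)
  λ_2+ρ ↦ (3, 7, 1, 0, 2)
  λ_3+ρ ↦ (1, 0, 3, 7, 1)
  λ_4+ρ ↦ (4, 1, 3, 3, 2)
  λ_5+ρ ↦ (1, 0, 3, 7, 1)
  λ_6+ρ ↦ (1, 2, 2, 4, 3)
  λ_7+ρ ↦ (4, 1, 4, 0, 4)
  λ_8+ρ ↦ (3, 7, 1, 0, 2)
  λ_9+ρ ↦ (1, 0, 3, 7, 1)
  λ_10+ρ ↦ (1, 2, 2, 4, 3)
  λ_11+ρ ↦ (1, 0, 3, 7, 1)
  λ_12+ρ ↦ (1, 0, 3, 7, 1)
  λ_13+ρ ↦ (4, 1, 4, 0, 4)
  λ_14+ρ ↦ (4, 1, 3, 3, 2)
  λ_15+ρ ↦ (4, 1, 3, 3, 2)
  λ_16+ρ ↦ (2, 1, 3, 3, 2)
  λ_17+ρ ↦ (3, 7, 1, 0, 2)

Linkage partition of the 17 weights (6 classes, p=13):

[[1, 6, 10], [2, 8, 17], [3, 5, 9, 11, 12], [4, 14, 15], [7, 13], [16]]


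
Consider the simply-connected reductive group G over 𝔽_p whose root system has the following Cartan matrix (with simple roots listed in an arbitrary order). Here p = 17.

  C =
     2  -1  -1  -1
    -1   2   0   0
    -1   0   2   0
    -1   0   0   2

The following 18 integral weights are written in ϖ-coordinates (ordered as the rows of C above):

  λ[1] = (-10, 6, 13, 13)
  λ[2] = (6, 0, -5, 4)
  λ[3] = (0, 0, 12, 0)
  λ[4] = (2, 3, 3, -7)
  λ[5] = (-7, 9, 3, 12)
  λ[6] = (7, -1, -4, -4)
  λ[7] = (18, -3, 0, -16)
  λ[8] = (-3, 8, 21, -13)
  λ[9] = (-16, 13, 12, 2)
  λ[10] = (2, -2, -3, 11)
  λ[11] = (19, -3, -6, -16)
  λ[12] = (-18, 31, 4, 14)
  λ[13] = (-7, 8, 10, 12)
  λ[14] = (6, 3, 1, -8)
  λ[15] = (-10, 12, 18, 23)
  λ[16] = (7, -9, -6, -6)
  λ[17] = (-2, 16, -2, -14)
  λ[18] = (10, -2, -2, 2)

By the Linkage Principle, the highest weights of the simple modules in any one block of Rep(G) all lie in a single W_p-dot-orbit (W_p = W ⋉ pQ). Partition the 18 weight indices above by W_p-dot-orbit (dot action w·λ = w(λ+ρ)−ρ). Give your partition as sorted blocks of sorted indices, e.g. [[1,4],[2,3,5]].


C ↔ D_4 under row/col permutation; |W(D_4)| = 192.

Folding the 18 weights λ_j+ρ into Ā_17 (reps in the given 4-coord order):

    λ_1+ρ ↦ (2, 0, 3, 3)
    λ_2+ρ ↦ (3, 1, 4, 5)
    λ_3+ρ ↦ (1, 1, 13, 1)
    λ_4+ρ ↦ (3, 1, 1, 3)
    λ_5+ρ ↦ (0, 4, 2, 7)
    λ_6+ρ ↦ (2, 0, 3, 3)
    λ_7+ρ ↦ (0, 1, 2, 12)
    λ_8+ρ ↦ (2, 0, 3, 3)
    λ_9+ρ ↦ (0, 1, 2, 12)
    λ_10+ρ ↦ (0, 1, 2, 12)
    λ_11+ρ ↦ (0, 1, 2, 12)
    λ_12+ρ ↦ (0, 1, 2, 12)
    λ_13+ρ ↦ (3, 1, 1, 3)
    λ_14+ρ ↦ (0, 4, 2, 7)
    λ_15+ρ ↦ (0, 4, 2, 7)
    λ_16+ρ ↦ (2, 0, 3, 3)
    λ_17+ρ ↦ (1, 1, 13, 1)
    λ_18+ρ ↦ (3, 1, 1, 3)

6 distinct reps among the 18 weights ⇒ 6 W_17-linkage classes:

[[1, 6, 8, 16], [2], [3, 17], [4, 13, 18], [5, 14, 15], [7, 9, 10, 11, 12]]


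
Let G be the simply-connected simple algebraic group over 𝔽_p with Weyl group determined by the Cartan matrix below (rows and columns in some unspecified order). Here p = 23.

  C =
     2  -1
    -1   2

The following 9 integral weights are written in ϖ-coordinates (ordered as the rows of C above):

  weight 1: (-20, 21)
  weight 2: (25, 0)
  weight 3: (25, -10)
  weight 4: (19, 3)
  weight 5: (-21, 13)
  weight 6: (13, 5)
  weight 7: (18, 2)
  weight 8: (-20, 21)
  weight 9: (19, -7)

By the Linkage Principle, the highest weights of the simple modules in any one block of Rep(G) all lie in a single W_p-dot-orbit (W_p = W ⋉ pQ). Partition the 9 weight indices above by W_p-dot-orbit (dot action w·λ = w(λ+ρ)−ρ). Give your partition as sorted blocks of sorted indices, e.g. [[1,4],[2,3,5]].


Type A_2, rank 2, |W|=6; reorder rows/cols to standard.

Folding the 9 weights λ_j+ρ into Ā_23 (reps in the given 2-coord order):

  [1] (19, 3) · [2] (19, 3) · [3] (14, 6) · [4] (19, 3) · [5] (14, 6) · [6] (14, 6) · [7] (19, 3) · [8] (19, 3) · [9] (14, 6)

Partition of {1..9} into 2 W_23-dot-orbits:

[[1, 2, 4, 7, 8], [3, 5, 6, 9]]


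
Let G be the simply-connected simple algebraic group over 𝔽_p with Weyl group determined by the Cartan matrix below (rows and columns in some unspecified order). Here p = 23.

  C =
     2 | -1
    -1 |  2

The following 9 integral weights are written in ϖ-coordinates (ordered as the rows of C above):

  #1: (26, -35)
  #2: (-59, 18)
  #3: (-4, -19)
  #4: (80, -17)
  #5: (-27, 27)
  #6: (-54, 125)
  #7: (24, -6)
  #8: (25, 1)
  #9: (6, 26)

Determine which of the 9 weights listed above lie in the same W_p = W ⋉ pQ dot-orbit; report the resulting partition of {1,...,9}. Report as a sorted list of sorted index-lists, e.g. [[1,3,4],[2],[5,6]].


Root system A_2: the 2×2 matrix C matches after relabeling.

Ā_23 reps of the 9 weights (A_2, coords as presented):

  [1] (4, 12)
  [2] (4, 12)
  [3] (18, 3)
  [4] (4, 12)
  [5] (18, 3)
  [6] (4, 12)
  [7] (18, 3)
  [8] (18, 3)
  [9] (4, 12)

The 9 indices split into 2 linkage classes (same alcove rep ⇔ same W_23-dot-orbit):

[[1, 2, 4, 6, 9], [3, 5, 7, 8]]


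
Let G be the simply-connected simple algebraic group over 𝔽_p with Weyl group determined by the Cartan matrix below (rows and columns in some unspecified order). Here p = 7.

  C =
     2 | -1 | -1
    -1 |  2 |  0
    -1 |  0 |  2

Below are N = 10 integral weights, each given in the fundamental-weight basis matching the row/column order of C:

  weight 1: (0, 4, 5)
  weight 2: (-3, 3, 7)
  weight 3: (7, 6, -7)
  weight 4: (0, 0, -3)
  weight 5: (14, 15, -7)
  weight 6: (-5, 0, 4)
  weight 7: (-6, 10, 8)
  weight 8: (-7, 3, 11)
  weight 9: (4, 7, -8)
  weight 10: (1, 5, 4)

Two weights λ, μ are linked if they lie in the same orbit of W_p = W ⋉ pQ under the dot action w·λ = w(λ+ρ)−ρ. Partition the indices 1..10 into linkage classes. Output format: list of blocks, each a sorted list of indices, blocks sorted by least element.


Dynkin diagram of C (from the 4 off-diagonal −1 entries): A_3.

Alcove-folded reps (p=7, 10 weights, presented ϖ-order):

    λ_1+ρ ↦ (1, 0, 1)
    λ_2+ρ ↦ (1, 1, 3)
    λ_3+ρ ↦ (1, 0, 1)
    λ_4+ρ ↦ (1, 0, 1)
    λ_5+ρ ↦ (1, 1, 3)
    λ_6+ρ ↦ (1, 3, 1)
    λ_7+ρ ↦ (1, 1, 3)
    λ_8+ρ ↦ (1, 3, 1)
    λ_9+ρ ↦ (1, 0, 1)
    λ_10+ρ ↦ (1, 0, 1)

3 distinct reps among the 10 weights ⇒ 3 W_7-linkage classes:

[[1, 3, 4, 9, 10], [2, 5, 7], [6, 8]]


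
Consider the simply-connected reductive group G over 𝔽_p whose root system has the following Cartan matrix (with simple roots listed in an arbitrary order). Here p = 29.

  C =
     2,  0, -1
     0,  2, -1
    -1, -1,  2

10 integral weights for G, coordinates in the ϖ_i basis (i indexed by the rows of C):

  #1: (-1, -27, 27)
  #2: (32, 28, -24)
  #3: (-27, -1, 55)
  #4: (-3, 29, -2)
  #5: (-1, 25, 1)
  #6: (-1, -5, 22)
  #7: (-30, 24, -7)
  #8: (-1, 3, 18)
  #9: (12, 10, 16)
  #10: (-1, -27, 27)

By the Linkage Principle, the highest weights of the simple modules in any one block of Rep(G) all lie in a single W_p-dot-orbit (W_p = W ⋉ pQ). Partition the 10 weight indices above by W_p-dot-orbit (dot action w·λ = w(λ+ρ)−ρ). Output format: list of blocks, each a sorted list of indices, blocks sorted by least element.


A_3 Cartan matrix, 3 simple roots permuted; ρ=(1,1,1).

λ_j+ρ reflected into Ā_29 (⟨·,θ^∨⟩≤29); 3-tuples as given:

  λ_1 → (0, 26, 2) · λ_2 → (0, 4, 19) · λ_3 → (0, 26, 2) · λ_4 → (0, 26, 2) · λ_5 → (0, 26, 2) · λ_6 → (0, 4, 19) · λ_7 → (0, 4, 19) · λ_8 → (0, 4, 19) · λ_9 → (1, 1, 16) · λ_10 → (0, 26, 2)

3 distinct reps among the 10 weights ⇒ 3 W_29-linkage classes:

[[1, 3, 4, 5, 10], [2, 6, 7, 8], [9]]


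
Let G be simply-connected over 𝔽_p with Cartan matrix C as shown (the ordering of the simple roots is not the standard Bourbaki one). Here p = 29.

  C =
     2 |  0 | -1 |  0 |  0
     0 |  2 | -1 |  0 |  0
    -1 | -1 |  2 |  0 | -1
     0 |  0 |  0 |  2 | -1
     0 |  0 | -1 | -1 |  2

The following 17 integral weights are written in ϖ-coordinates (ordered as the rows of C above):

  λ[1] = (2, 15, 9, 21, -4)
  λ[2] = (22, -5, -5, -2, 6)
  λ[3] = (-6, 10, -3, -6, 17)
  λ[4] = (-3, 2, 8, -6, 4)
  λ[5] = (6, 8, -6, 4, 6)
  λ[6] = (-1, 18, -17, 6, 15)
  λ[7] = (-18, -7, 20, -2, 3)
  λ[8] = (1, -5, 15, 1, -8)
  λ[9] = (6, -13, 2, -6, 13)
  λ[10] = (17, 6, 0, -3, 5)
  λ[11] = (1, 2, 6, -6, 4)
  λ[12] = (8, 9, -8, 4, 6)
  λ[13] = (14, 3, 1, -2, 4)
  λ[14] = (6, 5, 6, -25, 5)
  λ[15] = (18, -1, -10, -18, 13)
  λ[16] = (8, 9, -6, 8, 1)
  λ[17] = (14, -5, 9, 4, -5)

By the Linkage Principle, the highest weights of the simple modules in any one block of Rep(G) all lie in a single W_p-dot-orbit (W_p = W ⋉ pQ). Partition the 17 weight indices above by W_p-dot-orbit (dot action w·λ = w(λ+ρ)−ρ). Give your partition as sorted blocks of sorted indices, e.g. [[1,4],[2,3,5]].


Type D_5, rank 5, |W|=1920; reorder rows/cols to standard.

Folding the 17 weights λ_j+ρ into Ā_29 (reps in the given 5-coord order):

  λ_1+ρ ↦ (16, 3, 0, 7, 0);  λ_2+ρ ↦ (15, 4, 2, 1, 1);  λ_3+ρ ↦ (2, 4, 5, 5, 2);  λ_4+ρ ↦ (2, 3, 7, 5, 0);  λ_5+ρ ↦ (2, 4, 5, 5, 2);  λ_6+ρ ↦ (16, 3, 0, 7, 0);  λ_7+ρ ↦ (15, 4, 2, 1, 1);  λ_8+ρ ↦ (2, 4, 5, 5, 2);  λ_9+ρ ↦ (2, 3, 7, 5, 0);  λ_10+ρ ↦ (15, 4, 2, 1, 1);  λ_11+ρ ↦ (2, 3, 7, 5, 0);  λ_12+ρ ↦ (2, 3, 7, 5, 0);  λ_13+ρ ↦ (15, 4, 2, 1, 1);  λ_14+ρ ↦ (4, 5, 2, 6, 3);  λ_15+ρ ↦ (2, 3, 7, 5, 0);  λ_16+ρ ↦ (4, 5, 2, 6, 3);  λ_17+ρ ↦ (15, 4, 2, 1, 1)

Partition of {1..17} into 5 W_29-dot-orbits:

[[1, 6], [2, 7, 10, 13, 17], [3, 5, 8], [4, 9, 11, 12, 15], [14, 16]]


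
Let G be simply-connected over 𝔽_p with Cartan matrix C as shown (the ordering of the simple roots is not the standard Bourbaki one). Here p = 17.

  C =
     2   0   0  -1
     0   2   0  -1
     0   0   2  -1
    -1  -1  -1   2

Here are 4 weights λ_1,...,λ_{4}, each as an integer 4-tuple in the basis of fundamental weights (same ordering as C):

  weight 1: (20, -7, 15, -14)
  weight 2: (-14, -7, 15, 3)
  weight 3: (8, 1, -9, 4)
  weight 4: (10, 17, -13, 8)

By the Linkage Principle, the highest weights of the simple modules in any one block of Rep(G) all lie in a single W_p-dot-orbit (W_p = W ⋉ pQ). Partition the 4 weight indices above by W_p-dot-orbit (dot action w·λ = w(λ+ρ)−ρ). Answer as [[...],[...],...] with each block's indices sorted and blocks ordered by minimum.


Cartan matrix: type D_4 (|W|=192); un-permuting the 4 rows.

Alcove-folded reps (p=17, 4 weights, presented ϖ-order):

  [1] (2, 9, 1, 1)
  [2] (2, 9, 1, 1)
  [3] (6, 1, 5, 2)
  [4] (6, 1, 5, 2)

Grouping the 4 weights by Ā_17-representative: 2 linkage classes.

[[1, 2], [3, 4]]


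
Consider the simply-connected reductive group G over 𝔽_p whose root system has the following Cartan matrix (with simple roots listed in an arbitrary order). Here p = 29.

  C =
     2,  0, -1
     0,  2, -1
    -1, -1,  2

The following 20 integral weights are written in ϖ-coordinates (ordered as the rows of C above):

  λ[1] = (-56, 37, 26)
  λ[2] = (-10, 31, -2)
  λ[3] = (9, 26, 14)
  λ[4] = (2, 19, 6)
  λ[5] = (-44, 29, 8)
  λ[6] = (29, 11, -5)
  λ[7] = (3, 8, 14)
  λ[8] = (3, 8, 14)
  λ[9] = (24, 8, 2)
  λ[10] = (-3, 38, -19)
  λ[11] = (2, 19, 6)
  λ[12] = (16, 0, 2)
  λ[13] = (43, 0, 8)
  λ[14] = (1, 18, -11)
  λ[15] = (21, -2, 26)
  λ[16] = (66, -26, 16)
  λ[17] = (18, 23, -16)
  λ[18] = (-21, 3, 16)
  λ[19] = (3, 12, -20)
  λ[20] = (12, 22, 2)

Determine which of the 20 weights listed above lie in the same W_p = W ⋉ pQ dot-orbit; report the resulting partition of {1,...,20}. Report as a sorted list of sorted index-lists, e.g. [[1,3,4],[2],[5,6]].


Dynkin diagram of C (from the 4 off-diagonal −1 entries): A_3.

Ā_29 reps of the 20 weights (A_3, coords as presented):

    λ_1 → (2, 19, 7)
    λ_2 → (2, 19, 7)
    λ_3 → (13, 4, 2)
    λ_4 → (2, 19, 7)
    λ_5 → (4, 9, 15)
    λ_6 → (17, 1, 3)
    λ_7 → (4, 9, 15)
    λ_8 → (4, 9, 15)
    λ_9 → (17, 1, 3)
    λ_10 → (8, 9, 2)
    λ_11 → (2, 19, 7)
    λ_12 → (17, 1, 3)
    λ_13 → (4, 9, 15)
    λ_14 → (8, 9, 2)
    λ_15 → (2, 19, 7)
    λ_16 → (17, 1, 3)
    λ_17 → (4, 9, 15)
    λ_18 → (17, 1, 3)
    λ_19 → (13, 4, 2)
    λ_20 → (3, 13, 3)

Linkage partition of the 20 weights (6 classes, p=29):

[[1, 2, 4, 11, 15], [3, 19], [5, 7, 8, 13, 17], [6, 9, 12, 16, 18], [10, 14], [20]]


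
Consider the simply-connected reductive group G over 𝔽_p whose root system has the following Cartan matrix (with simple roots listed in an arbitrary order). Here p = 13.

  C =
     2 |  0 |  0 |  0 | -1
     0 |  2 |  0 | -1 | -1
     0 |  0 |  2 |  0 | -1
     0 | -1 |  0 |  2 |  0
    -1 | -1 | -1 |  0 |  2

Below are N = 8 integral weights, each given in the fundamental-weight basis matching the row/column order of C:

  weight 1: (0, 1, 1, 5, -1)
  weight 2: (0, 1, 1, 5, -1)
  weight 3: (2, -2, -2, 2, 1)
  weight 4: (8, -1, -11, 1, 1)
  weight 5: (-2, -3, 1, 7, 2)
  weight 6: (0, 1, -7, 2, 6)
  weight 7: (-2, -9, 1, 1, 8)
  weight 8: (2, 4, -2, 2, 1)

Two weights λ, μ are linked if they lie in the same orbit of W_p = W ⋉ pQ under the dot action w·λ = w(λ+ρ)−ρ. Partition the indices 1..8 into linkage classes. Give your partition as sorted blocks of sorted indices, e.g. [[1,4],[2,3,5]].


Dynkin diagram of C (from the 8 off-diagonal −1 entries): D_5.

Ā_13 reps of the 8 weights (D_5, coords as presented):

    [1] (1, 2, 2, 6, 0)
    [2] (1, 2, 2, 6, 0)
    [3] (3, 1, 1, 2, 0)
    [4] (1, 2, 2, 6, 0)
    [5] (1, 2, 2, 6, 0)
    [6] (1, 1, 6, 2, 0)
    [7] (1, 2, 2, 6, 0)
    [8] (3, 1, 1, 2, 0)

Linkage partition of the 8 weights (3 classes, p=13):

[[1, 2, 4, 5, 7], [3, 8], [6]]


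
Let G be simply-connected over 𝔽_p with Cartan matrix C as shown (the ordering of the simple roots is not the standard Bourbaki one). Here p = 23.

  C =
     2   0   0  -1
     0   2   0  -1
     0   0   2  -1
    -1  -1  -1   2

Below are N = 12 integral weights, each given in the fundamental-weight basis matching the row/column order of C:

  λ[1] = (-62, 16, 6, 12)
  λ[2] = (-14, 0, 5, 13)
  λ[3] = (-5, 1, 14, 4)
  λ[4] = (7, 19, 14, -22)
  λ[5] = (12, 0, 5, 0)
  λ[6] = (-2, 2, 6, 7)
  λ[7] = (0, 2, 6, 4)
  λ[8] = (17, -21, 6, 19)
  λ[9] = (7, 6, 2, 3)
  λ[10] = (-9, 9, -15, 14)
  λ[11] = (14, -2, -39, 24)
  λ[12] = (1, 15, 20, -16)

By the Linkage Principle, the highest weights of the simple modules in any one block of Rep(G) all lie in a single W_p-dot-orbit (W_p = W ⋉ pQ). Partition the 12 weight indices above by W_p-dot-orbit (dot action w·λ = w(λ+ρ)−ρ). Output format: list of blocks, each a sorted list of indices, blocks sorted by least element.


Cartan matrix: type D_4 (|W|=192); un-permuting the 4 rows.

Each λ_j+ρ reduced to Ā_23; 4-tuples below use C's row order:

  λ_1+ρ ↦ (1, 3, 7, 5) · λ_2+ρ ↦ (13, 1, 6, 1) · λ_3+ρ ↦ (4, 2, 15, 1) · λ_4+ρ ↦ (13, 1, 6, 1) · λ_5+ρ ↦ (13, 1, 6, 1) · λ_6+ρ ↦ (1, 3, 7, 5) · λ_7+ρ ↦ (1, 3, 7, 5) · λ_8+ρ ↦ (4, 2, 15, 1) · λ_9+ρ ↦ (8, 7, 3, 1) · λ_10+ρ ↦ (1, 3, 7, 5) · λ_11+ρ ↦ (13, 1, 6, 1) · λ_12+ρ ↦ (13, 1, 6, 1)

These 12 weights hit 4 W_23-dot-orbits; sizes (4, 5, 2, 1):

[[1, 6, 7, 10], [2, 4, 5, 11, 12], [3, 8], [9]]


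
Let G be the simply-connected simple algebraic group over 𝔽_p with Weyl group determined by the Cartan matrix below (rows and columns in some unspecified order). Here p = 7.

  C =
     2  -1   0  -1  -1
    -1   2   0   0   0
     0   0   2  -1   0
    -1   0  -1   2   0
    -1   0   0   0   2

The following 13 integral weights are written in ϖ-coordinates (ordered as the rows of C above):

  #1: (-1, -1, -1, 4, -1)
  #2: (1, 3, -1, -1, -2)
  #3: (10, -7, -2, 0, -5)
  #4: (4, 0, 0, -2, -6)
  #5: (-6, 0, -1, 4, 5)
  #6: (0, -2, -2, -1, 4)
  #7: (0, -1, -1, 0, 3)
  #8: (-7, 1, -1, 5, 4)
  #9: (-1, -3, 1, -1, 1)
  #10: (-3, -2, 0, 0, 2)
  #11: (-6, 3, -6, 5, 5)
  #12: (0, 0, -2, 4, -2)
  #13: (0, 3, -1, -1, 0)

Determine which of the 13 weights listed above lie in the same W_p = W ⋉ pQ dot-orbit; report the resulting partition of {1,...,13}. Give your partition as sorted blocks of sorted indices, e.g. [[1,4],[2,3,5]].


Cartan matrix: type D_5 (|W|=1920); un-permuting the 5 rows.

Folding the 13 weights λ_j+ρ into Ā_7 (reps in the given 5-coord order):

    λ_1+ρ ↦ (0, 0, 0, 2, 0)
    λ_2+ρ ↦ (1, 4, 0, 0, 1)
    λ_3+ρ ↦ (0, 1, 1, 0, 1)
    λ_4+ρ ↦ (1, 0, 0, 0, 4)
    λ_5+ρ ↦ (1, 4, 0, 0, 1)
    λ_6+ρ ↦ (1, 0, 0, 0, 4)
    λ_7+ρ ↦ (1, 0, 0, 0, 4)
    λ_8+ρ ↦ (1, 4, 0, 0, 1)
    λ_9+ρ ↦ (0, 0, 0, 2, 0)
    λ_10+ρ ↦ (0, 1, 1, 0, 1)
    λ_11+ρ ↦ (0, 1, 1, 0, 1)
    λ_12+ρ ↦ (0, 1, 1, 0, 1)
    λ_13+ρ ↦ (1, 4, 0, 0, 1)

The 13 indices split into 4 linkage classes (same alcove rep ⇔ same W_7-dot-orbit):

[[1, 9], [2, 5, 8, 13], [3, 10, 11, 12], [4, 6, 7]]


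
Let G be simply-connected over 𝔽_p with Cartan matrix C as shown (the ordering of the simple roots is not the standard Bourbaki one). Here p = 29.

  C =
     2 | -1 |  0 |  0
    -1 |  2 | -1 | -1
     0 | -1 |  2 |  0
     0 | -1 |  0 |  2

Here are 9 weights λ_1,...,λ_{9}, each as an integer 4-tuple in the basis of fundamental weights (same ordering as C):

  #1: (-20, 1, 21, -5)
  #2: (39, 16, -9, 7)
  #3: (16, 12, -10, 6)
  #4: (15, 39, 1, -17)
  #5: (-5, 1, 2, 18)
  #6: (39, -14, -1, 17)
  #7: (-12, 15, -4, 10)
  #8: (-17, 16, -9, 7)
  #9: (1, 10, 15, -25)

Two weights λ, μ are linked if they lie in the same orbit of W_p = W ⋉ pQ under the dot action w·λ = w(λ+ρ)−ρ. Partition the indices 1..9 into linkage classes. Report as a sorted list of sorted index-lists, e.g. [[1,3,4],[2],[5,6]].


C ↔ D_4 under row/col permutation; |W(D_4)| = 192.

λ_j+ρ reflected into Ā_29 (⟨·,θ^∨⟩≤29); 4-tuples as given:

  λ_1 → (2, 2, 1, 17) · λ_2 → (9, 7, 1, 1) · λ_3 → (9, 7, 1, 1) · λ_4 → (11, 2, 3, 11) · λ_5 → (2, 2, 1, 17) · λ_6 → (11, 2, 3, 11) · λ_7 → (11, 2, 3, 11) · λ_8 → (9, 7, 1, 1) · λ_9 → (11, 2, 3, 11)

3 distinct reps among the 9 weights ⇒ 3 W_29-linkage classes:

[[1, 5], [2, 3, 8], [4, 6, 7, 9]]


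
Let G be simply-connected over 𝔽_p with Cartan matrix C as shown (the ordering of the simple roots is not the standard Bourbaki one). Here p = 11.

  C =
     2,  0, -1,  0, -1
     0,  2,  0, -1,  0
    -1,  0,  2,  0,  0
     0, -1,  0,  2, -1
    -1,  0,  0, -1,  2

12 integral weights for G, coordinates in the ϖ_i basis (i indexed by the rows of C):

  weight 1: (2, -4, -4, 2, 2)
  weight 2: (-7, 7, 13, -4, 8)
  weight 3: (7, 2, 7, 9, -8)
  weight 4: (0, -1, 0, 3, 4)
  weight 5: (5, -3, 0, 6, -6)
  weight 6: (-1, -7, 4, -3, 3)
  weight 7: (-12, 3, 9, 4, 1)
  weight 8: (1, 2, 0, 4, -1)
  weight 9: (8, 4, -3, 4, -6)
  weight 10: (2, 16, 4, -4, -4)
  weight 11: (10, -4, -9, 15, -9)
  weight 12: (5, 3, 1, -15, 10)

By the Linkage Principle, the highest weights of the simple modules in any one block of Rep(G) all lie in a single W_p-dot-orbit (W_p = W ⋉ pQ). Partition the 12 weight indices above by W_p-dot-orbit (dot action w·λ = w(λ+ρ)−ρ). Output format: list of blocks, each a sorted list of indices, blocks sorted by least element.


Dynkin diagram of C (from the 8 off-diagonal −1 entries): A_5.

Alcove-folded reps (p=11, 12 weights, presented ϖ-order):

  λ_1+ρ ↦ (0, 3, 3, 0, 3) · λ_2+ρ ↦ (0, 3, 3, 0, 3) · λ_3+ρ ↦ (2, 3, 1, 5, 0) · λ_4+ρ ↦ (1, 0, 1, 4, 5) · λ_5+ρ ↦ (1, 2, 1, 0, 5) · λ_6+ρ ↦ (4, 2, 1, 2, 0) · λ_7+ρ ↦ (1, 0, 1, 4, 5) · λ_8+ρ ↦ (2, 3, 1, 5, 0) · λ_9+ρ ↦ (1, 2, 1, 0, 5) · λ_10+ρ ↦ (0, 3, 3, 0, 3) · λ_11+ρ ↦ (0, 3, 3, 0, 3) · λ_12+ρ ↦ (3, 2, 3, 1, 0)

Grouping the 12 weights by Ā_11-representative: 6 linkage classes.

[[1, 2, 10, 11], [3, 8], [4, 7], [5, 9], [6], [12]]


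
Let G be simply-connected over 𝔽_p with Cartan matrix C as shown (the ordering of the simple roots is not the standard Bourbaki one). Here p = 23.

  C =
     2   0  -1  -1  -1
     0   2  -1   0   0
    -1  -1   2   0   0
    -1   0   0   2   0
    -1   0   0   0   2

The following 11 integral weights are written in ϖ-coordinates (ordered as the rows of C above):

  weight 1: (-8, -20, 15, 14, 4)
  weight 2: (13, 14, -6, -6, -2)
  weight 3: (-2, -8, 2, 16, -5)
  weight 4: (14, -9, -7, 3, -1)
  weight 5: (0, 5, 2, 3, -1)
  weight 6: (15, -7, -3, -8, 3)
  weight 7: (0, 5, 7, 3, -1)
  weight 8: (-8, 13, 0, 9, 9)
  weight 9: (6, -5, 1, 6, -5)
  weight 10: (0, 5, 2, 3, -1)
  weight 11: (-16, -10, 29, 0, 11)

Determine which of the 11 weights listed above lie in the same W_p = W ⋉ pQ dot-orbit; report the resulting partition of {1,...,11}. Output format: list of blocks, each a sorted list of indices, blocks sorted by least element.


Cartan matrix: type D_5 (|W|=1920); un-permuting the 5 rows.

Alcove-folded reps (p=23, 11 weights, presented ϖ-order):

  λ_1 → (1, 8, 1, 3, 3)
  λ_2 → (1, 6, 3, 4, 0)
  λ_3 → (1, 2, 2, 7, 4)
  λ_4 → (1, 6, 3, 4, 0)
  λ_5 → (1, 6, 3, 4, 0)
  λ_6 → (1, 2, 2, 7, 4)
  λ_7 → (1, 6, 3, 4, 0)
  λ_8 → (1, 8, 1, 3, 3)
  λ_9 → (1, 2, 2, 7, 4)
  λ_10 → (1, 6, 3, 4, 0)
  λ_11 → (1, 2, 2, 7, 4)

Linkage partition of the 11 weights (3 classes, p=23):

[[1, 8], [2, 4, 5, 7, 10], [3, 6, 9, 11]]


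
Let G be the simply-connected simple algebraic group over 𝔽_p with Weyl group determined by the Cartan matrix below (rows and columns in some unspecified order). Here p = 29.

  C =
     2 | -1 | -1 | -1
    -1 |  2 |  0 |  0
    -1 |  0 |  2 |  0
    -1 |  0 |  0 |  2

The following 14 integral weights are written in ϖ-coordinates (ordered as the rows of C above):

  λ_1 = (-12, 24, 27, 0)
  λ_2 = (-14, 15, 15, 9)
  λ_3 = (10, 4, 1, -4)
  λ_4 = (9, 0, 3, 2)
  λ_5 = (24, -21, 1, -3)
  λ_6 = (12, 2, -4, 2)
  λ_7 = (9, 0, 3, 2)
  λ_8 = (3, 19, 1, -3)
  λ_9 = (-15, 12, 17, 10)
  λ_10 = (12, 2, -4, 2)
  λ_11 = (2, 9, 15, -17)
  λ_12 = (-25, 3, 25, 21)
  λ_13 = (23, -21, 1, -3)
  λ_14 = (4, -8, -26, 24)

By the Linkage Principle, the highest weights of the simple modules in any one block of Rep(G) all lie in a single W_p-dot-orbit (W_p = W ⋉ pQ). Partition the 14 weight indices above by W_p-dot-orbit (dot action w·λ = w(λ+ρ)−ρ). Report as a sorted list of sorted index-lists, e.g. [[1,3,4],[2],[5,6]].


C ↔ D_4 under row/col permutation; |W(D_4)| = 192.

Folding the 14 weights λ_j+ρ into Ā_29 (reps in the given 4-coord order):

  1: (10, 1, 4, 3)
  2: (10, 3, 3, 3)
  3: (8, 5, 2, 3)
  4: (10, 1, 4, 3)
  5: (2, 20, 2, 2)
  6: (10, 3, 3, 3)
  7: (10, 1, 4, 3)
  8: (2, 20, 2, 2)
  9: (10, 1, 4, 3)
  10: (10, 3, 3, 3)
  11: (10, 3, 3, 3)
  12: (2, 20, 2, 2)
  13: (2, 20, 2, 2)
  14: (2, 20, 2, 2)

Linkage partition of the 14 weights (4 classes, p=29):

[[1, 4, 7, 9], [2, 6, 10, 11], [3], [5, 8, 12, 13, 14]]


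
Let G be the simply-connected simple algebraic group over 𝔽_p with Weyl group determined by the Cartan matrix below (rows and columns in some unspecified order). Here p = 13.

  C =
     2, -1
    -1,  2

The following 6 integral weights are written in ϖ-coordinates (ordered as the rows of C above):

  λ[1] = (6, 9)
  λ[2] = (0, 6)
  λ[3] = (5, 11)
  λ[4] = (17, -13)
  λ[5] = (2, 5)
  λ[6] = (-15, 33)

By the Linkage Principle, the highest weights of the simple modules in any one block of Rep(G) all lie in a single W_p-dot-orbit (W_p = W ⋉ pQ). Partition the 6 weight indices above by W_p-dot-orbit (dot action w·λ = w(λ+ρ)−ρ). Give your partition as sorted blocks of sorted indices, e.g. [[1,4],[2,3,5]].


Root system A_2: the 2×2 matrix C matches after relabeling.

Folding the 6 weights λ_j+ρ into Ā_13 (reps in the given 2-coord order):

  λ_1+ρ ↦ (3, 6) · λ_2+ρ ↦ (1, 7) · λ_3+ρ ↦ (1, 7) · λ_4+ρ ↦ (1, 7) · λ_5+ρ ↦ (3, 6) · λ_6+ρ ↦ (1, 7)

Grouping the 6 weights by Ā_13-representative: 2 linkage classes.

[[1, 5], [2, 3, 4, 6]]


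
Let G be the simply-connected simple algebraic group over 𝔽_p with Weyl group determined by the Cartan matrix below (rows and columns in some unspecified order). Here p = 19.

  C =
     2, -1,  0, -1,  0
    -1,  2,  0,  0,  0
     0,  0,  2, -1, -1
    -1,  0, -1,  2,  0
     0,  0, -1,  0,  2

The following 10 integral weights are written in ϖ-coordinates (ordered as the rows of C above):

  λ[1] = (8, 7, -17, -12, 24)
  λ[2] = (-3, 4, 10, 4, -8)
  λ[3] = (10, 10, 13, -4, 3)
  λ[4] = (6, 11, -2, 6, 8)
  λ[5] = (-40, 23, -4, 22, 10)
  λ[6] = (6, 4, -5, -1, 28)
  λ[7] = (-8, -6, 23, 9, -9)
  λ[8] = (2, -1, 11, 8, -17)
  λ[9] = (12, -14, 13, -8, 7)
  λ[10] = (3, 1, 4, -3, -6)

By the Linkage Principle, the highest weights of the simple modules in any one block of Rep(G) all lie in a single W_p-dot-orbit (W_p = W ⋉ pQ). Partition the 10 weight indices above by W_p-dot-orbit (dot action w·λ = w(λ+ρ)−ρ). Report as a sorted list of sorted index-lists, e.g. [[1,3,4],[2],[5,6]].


C ↔ A_5 under row/col permutation; |W(A_5)| = 720.

Each λ_j+ρ reduced to Ā_19; 5-tuples below use C's row order:

  λ_1 → (6, 2, 1, 2, 6)
  λ_2 → (2, 3, 4, 3, 7)
  λ_3 → (1, 4, 3, 0, 8)
  λ_4 → (4, 3, 6, 0, 1)
  λ_5 → (1, 4, 3, 0, 8)
  λ_6 → (4, 3, 6, 0, 1)
  λ_7 → (2, 3, 4, 3, 7)
  λ_8 → (2, 3, 4, 3, 7)
  λ_9 → (4, 3, 6, 0, 1)
  λ_10 → (2, 2, 2, 0, 3)

Grouping the 10 weights by Ā_19-representative: 5 linkage classes.

[[1], [2, 7, 8], [3, 5], [4, 6, 9], [10]]


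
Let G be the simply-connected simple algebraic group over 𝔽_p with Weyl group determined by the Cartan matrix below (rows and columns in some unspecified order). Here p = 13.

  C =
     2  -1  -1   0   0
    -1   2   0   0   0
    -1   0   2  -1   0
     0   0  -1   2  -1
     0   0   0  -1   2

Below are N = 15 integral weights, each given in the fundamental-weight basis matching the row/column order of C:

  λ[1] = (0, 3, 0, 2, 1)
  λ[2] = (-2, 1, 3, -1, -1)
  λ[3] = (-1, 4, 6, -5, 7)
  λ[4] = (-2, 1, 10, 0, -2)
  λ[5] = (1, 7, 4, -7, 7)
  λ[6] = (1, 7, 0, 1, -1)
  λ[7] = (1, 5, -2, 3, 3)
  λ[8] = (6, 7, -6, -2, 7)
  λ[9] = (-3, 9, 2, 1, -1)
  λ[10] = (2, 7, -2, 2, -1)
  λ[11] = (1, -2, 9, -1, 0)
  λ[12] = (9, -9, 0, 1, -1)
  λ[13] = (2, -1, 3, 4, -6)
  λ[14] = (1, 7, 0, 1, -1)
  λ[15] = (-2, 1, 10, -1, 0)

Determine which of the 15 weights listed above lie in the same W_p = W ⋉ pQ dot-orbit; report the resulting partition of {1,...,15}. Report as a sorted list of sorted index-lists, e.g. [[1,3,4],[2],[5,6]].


Type A_5, rank 5, |W|=720; reorder rows/cols to standard.

Folding the 15 weights λ_j+ρ into Ā_13 (reps in the given 5-coord order):

  1: (1, 4, 1, 3, 2) · 2: (1, 1, 3, 0, 0) · 3: (0, 2, 3, 4, 1) · 4: (1, 1, 10, 0, 1) · 5: (1, 4, 1, 3, 2) · 6: (2, 8, 1, 2, 0) · 7: (1, 4, 1, 3, 2) · 8: (1, 4, 1, 3, 2) · 9: (2, 8, 1, 2, 0) · 10: (2, 8, 1, 2, 0) · 11: (1, 1, 10, 0, 1) · 12: (2, 8, 1, 2, 0) · 13: (3, 0, 4, 0, 5) · 14: (2, 8, 1, 2, 0) · 15: (1, 1, 10, 0, 1)

6 distinct reps among the 15 weights ⇒ 6 W_13-linkage classes:

[[1, 5, 7, 8], [2], [3], [4, 11, 15], [6, 9, 10, 12, 14], [13]]


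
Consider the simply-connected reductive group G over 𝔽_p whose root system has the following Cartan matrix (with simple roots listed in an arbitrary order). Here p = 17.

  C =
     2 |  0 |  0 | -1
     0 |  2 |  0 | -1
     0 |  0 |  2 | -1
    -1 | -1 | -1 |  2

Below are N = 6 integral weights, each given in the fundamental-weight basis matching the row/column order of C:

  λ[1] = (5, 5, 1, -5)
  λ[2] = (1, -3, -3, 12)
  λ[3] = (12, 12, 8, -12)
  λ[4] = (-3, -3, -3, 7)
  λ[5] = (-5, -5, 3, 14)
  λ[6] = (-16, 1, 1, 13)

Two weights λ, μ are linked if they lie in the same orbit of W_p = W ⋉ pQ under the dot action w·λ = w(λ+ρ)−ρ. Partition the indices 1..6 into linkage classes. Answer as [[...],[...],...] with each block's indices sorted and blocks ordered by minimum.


Dynkin diagram of C (from the 6 off-diagonal −1 entries): D_4.

λ_j+ρ reflected into Ā_17 (⟨·,θ^∨⟩≤17); 4-tuples as given:

  1: (2, 2, 2, 2);  2: (2, 2, 2, 2);  3: (2, 2, 2, 2);  4: (2, 2, 2, 2);  5: (2, 2, 2, 2);  6: (14, 1, 1, 0)

Linkage partition of the 6 weights (2 classes, p=17):

[[1, 2, 3, 4, 5], [6]]


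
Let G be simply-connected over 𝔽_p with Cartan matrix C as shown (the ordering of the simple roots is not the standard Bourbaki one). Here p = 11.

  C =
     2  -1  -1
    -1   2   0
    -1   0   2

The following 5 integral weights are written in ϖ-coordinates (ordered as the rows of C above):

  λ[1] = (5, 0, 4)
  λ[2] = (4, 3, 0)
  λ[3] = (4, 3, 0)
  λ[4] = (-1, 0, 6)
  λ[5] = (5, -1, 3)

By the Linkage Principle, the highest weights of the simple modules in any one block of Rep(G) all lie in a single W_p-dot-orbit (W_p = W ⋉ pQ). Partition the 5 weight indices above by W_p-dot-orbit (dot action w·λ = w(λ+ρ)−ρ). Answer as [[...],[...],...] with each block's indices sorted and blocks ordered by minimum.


Root system A_3: the 3×3 matrix C matches after relabeling.

Folding the 5 weights λ_j+ρ into Ā_11 (reps in the given 3-coord order):

  [1] (6, 0, 4);  [2] (5, 4, 1);  [3] (5, 4, 1);  [4] (0, 1, 7);  [5] (6, 0, 4)

The 5 indices split into 3 linkage classes (same alcove rep ⇔ same W_11-dot-orbit):

[[1, 5], [2, 3], [4]]


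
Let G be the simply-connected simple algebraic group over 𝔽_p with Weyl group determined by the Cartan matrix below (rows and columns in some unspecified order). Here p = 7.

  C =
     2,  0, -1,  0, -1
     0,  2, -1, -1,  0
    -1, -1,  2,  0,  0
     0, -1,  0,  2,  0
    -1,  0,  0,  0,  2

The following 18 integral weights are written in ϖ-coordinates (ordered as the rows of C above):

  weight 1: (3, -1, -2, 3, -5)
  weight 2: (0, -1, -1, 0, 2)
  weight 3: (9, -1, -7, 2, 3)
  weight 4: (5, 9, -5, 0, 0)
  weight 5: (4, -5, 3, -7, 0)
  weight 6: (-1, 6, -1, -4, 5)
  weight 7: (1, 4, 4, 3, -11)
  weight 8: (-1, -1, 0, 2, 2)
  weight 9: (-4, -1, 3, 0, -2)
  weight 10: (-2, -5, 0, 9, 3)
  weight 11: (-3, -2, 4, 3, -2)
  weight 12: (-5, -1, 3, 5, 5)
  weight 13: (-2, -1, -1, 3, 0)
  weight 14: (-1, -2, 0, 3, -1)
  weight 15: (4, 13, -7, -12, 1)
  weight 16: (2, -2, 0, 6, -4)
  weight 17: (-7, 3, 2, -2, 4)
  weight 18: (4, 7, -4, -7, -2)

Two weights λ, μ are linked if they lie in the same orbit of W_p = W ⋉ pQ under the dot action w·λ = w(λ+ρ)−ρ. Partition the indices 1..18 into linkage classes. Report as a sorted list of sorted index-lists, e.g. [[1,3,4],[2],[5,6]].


Cartan matrix: type A_5 (|W|=720); un-permuting the 5 rows.

λ_j+ρ reflected into Ā_7 (⟨·,θ^∨⟩≤7); 5-tuples as given:

  λ_1 → (0, 0, 1, 3, 3);  λ_2 → (1, 0, 0, 1, 3);  λ_3 → (0, 0, 1, 3, 3);  λ_4 → (1, 0, 0, 1, 3);  λ_5 → (2, 0, 3, 1, 1);  λ_6 → (0, 1, 0, 3, 0);  λ_7 → (0, 0, 2, 1, 2);  λ_8 → (0, 0, 1, 3, 3);  λ_9 → (1, 0, 0, 1, 3);  λ_10 → (0, 0, 1, 3, 3);  λ_11 → (1, 1, 1, 2, 1);  λ_12 → (1, 0, 0, 1, 3);  λ_13 → (0, 1, 0, 3, 0);  λ_14 → (0, 1, 0, 3, 0);  λ_15 → (2, 0, 3, 1, 1);  λ_16 → (0, 1, 0, 3, 0);  λ_17 → (2, 0, 3, 1, 1);  λ_18 → (1, 1, 1, 2, 1)

Linkage partition of the 18 weights (6 classes, p=7):

[[1, 3, 8, 10], [2, 4, 9, 12], [5, 15, 17], [6, 13, 14, 16], [7], [11, 18]]
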